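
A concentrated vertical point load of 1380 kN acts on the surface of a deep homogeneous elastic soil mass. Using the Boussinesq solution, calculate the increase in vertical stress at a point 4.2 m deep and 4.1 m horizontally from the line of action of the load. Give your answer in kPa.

Boussinesq vertical stress below a point load on an elastic half-space:
Δσ_z = 3P/(2πz²) · [1 + (r/z)²]^(−5/2)
r/z = 4.1/4.2 = 0.97619; [1+(r/z)²]^(−5/2) = 0.18762.
Δσ_z = 3×1380/(2π×4.2²) × 0.18762 = 37.353 × 0.18762 = 7.008 kPa

Δσ_z ≈ 7.01 kPa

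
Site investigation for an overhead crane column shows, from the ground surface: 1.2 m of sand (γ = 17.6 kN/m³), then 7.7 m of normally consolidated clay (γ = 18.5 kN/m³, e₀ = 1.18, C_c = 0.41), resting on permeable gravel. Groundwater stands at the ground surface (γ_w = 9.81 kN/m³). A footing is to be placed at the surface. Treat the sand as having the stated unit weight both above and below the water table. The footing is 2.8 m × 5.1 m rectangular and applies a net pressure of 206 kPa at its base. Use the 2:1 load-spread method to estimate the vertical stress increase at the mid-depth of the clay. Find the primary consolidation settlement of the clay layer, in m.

S_c ≈ 0.391 m

Mid-depth of clay below the ground surface: z = 1.2 + 7.7/2 = 5.05 m.
Total vertical stress at mid-clay: σ_v = 17.6×1.2 + 18.5×3.85 = 92.345 kPa.
Pore pressure: u = 9.81×(5.05 − 0) = 49.541 kPa.
Initial effective stress: σ'_0 = σ_v − u = 92.345 − 49.541 = 42.804 kPa.
Stress increase at mid-clay by the 2:1 spreading method:
Δσ = qBL/((B+z)(L+z)) = 206×2.8×5.1/((2.8+5.05)(5.1+5.05)) = 36.92 kPa
Final effective stress: σ'_f = σ'_0 + Δσ = 42.804 + 36.92 = 79.724 kPa.
Normally consolidated clay, so the full stress increment lies on the virgin compression line:
S_c = C_c·H/(1+e₀)·log₁₀(σ'_f/σ'_0) = 0.41×7.7/(1+1.18)×log₁₀(79.724/42.804)
    = 1.4482 × 0.2701 = 0.3912 m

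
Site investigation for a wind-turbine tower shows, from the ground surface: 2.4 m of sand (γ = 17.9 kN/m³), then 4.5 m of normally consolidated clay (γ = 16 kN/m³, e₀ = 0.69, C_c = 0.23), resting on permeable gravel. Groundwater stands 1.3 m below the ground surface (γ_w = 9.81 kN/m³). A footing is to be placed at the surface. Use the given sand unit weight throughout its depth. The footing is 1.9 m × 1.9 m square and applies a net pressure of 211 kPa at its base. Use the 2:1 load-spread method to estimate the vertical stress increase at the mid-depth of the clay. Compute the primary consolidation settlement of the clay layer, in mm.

S_c ≈ 86.7 mm

Mid-depth of clay below the ground surface: z = 2.4 + 4.5/2 = 4.65 m.
Total vertical stress at mid-clay: σ_v = 17.9×2.4 + 16×2.25 = 78.96 kPa.
Pore pressure: u = 9.81×(4.65 − 1.3) = 32.864 kPa.
Initial effective stress: σ'_0 = σ_v − u = 78.96 − 32.864 = 46.096 kPa.
Stress increase at mid-clay by the 2:1 spreading method:
Δσ = qBL/((B+z)(L+z)) = 211×1.9×1.9/((1.9+4.65)(1.9+4.65)) = 17.754 kPa
Final effective stress: σ'_f = σ'_0 + Δσ = 46.096 + 17.754 = 63.85 kPa.
Normally consolidated clay, so the full stress increment lies on the virgin compression line:
S_c = C_c·H/(1+e₀)·log₁₀(σ'_f/σ'_0) = 0.23×4.5/(1+0.69)×log₁₀(63.85/46.096)
    = 0.61243 × 0.1415 = 0.08666 m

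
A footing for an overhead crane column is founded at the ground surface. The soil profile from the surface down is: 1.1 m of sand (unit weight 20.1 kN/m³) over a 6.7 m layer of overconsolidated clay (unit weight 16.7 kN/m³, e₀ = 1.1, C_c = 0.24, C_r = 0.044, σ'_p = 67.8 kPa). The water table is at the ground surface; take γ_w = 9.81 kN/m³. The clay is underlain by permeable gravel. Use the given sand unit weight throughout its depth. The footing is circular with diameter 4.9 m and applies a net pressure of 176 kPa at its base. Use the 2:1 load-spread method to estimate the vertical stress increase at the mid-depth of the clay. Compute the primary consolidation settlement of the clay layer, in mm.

S_c ≈ 108 mm

Mid-depth of clay below the ground surface: z = 1.1 + 6.7/2 = 4.45 m.
Total vertical stress at mid-clay: σ_v = 20.1×1.1 + 16.7×3.35 = 78.055 kPa.
Pore pressure: u = 9.81×(4.45 − 0) = 43.655 kPa.
Initial effective stress: σ'_0 = σ_v − u = 78.055 − 43.655 = 34.4 kPa.
Stress increase at mid-clay by the 2:1 spreading method:
Δσ ≈ qD²/(D+z)² = 176×4.9²/(4.9+4.45)² = 48.337 kPa
Final effective stress: σ'_f = 34.4 + 48.337 = 82.737 kPa.
σ'_f = 82.737 > σ'_p = 67.8 kPa, so the stress path crosses the preconsolidation pressure — recompression up to σ'_p, then virgin compression beyond:
S_c = H/(1+e₀)·[C_r·log₁₀(σ'_p/σ'_0) + C_c·log₁₀(σ'_f/σ'_p)]
    = 6.7/2.1 × [0.044×log₁₀(67.8/34.4) + 0.24×log₁₀(82.737/67.8)]
    = 3.1905 × [0.012966 + 0.020753] = 0.1076 m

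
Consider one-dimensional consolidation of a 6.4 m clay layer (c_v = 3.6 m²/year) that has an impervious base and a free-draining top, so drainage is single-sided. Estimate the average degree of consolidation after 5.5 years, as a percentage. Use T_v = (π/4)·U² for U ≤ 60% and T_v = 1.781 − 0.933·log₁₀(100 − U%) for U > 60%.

Drainage path length: H_d = H = 6.4 m (single drainage).
T_v = c_v·t/H_d² = 3.6×5.5/6.4² = 0.4834.
T_v = 0.4834 corresponds to the U > 60% branch:
U = 1 − 10^((1.781 − T_v)/0.933)/100 = 0.7541

U ≈ 75.4 %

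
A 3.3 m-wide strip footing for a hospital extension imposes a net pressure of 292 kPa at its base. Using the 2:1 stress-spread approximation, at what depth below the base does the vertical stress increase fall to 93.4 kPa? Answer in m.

2:1 spreading — at depth z the loaded area has grown by z in each plan dimension:
qB/(B+z) = Δσ_z ⇒ z = qB/Δσ_z − B = 292×3.3/93.4 − 3.3 = 7.017 m

z ≈ 7.02 m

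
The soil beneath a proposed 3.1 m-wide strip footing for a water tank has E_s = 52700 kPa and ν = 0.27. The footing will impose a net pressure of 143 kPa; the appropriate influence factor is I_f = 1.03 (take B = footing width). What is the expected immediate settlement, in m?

S_e ≈ 0.00803 m

Immediate (elastic) settlement: S_e = q·B·(1−ν²)/E_s · I_f.
S_e = 143 × 3.1 × (1 − 0.27²) / 52700 × 1.03
    = 143 × 3.1 × 0.9271 / 52700 × 1.03
    = 0.008033 m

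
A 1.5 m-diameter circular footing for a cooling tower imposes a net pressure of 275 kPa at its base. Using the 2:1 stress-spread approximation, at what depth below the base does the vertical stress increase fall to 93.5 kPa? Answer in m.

z ≈ 1.07 m

2:1 spreading — at depth z the loaded area has grown by z in each plan dimension:
qD²/(D+z)² = Δσ_z ⇒ z = D(√(q/Δσ_z) − 1) = 1.5×(√(275/93.5) − 1) = 1.072 m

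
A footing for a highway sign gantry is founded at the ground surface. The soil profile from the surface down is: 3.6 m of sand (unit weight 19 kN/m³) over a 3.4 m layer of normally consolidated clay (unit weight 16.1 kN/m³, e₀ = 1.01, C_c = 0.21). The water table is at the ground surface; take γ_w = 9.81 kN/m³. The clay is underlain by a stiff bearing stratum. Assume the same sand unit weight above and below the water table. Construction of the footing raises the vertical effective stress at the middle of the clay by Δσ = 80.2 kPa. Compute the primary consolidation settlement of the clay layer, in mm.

Mid-depth of clay below the ground surface: z = 3.6 + 3.4/2 = 5.3 m.
Total vertical stress at mid-clay: σ_v = 19×3.6 + 16.1×1.7 = 95.77 kPa.
Pore pressure: u = 9.81×(5.3 − 0) = 51.993 kPa.
Initial effective stress: σ'_0 = σ_v − u = 95.77 − 51.993 = 43.777 kPa.
Final effective stress: σ'_f = σ'_0 + Δσ = 43.777 + 80.2 = 123.98 kPa.
Normally consolidated clay, so the full stress increment lies on the virgin compression line:
S_c = C_c·H/(1+e₀)·log₁₀(σ'_f/σ'_0) = 0.21×3.4/(1+1.01)×log₁₀(123.98/43.777)
    = 0.35522 × 0.45211 = 0.1606 m

S_c ≈ 161 mm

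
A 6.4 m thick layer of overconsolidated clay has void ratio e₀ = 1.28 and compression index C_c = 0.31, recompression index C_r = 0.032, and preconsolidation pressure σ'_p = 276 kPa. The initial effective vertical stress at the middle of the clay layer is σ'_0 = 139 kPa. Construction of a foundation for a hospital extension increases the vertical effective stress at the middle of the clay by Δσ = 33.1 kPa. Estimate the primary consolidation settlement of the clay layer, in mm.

Final effective stress: σ'_f = 139 + 33.1 = 172.1 kPa.
σ'_f = 172.1 ≤ σ'_p = 276 kPa, so the clay remains overconsolidated and only the recompression index applies:
S_c = C_r·H/(1+e₀)·log₁₀(σ'_f/σ'_0) = 0.032×6.4/2.28×log₁₀(172.1/139)
    = 0.089824 × 0.092766 = 0.008333 m

S_c ≈ 8.33 mm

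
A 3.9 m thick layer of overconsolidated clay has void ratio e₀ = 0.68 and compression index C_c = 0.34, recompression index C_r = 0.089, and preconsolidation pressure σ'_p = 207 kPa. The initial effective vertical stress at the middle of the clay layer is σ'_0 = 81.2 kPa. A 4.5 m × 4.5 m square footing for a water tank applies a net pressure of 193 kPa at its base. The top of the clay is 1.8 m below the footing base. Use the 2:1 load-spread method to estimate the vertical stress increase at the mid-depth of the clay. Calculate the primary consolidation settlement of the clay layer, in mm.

S_c ≈ 48 mm

Mid-depth of clay below the footing base: z = 1.8 + 3.9/2 = 3.75 m.
Stress increase at mid-clay by the 2:1 spreading method:
Δσ = qBL/((B+z)(L+z)) = 193×4.5×4.5/((4.5+3.75)(4.5+3.75)) = 57.421 kPa
Final effective stress: σ'_f = 81.2 + 57.421 = 138.62 kPa.
σ'_f = 138.62 ≤ σ'_p = 207 kPa, so the clay remains overconsolidated and only the recompression index applies:
S_c = C_r·H/(1+e₀)·log₁₀(σ'_f/σ'_0) = 0.089×3.9/1.68×log₁₀(138.62/81.2)
    = 0.2066 × 0.23227 = 0.04799 m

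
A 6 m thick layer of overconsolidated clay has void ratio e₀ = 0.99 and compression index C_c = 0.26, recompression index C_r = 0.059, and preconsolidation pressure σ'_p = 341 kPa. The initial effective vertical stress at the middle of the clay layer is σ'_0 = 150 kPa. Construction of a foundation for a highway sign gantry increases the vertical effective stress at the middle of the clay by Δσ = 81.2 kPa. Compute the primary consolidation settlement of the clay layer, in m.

Final effective stress: σ'_f = 150 + 81.2 = 231.2 kPa.
σ'_f = 231.2 ≤ σ'_p = 341 kPa, so the clay remains overconsolidated and only the recompression index applies:
S_c = C_r·H/(1+e₀)·log₁₀(σ'_f/σ'_0) = 0.059×6/1.99×log₁₀(231.2/150)
    = 0.17789 × 0.1879 = 0.03343 m

S_c ≈ 0.0334 m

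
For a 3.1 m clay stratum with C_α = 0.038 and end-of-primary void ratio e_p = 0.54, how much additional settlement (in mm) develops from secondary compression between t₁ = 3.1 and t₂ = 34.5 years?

Secondary compression: S_s = C_α·H/(1+e_p)·log₁₀(t₂/t₁)
S_s = 0.038×3.1/(1+0.54)×log₁₀(34.5/3.1)
    = 0.07649 × 1.046 = 0.08005 m

S_s ≈ 80 mm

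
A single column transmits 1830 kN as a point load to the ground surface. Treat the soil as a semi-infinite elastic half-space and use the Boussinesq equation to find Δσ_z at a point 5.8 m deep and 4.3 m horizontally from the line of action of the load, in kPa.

Boussinesq vertical stress below a point load on an elastic half-space:
Δσ_z = 3P/(2πz²) · [1 + (r/z)²]^(−5/2)
r/z = 4.3/5.8 = 0.74138; [1+(r/z)²]^(−5/2) = 0.33452.
Δσ_z = 3×1830/(2π×5.8²) × 0.33452 = 25.974 × 0.33452 = 8.689 kPa

Δσ_z ≈ 8.69 kPa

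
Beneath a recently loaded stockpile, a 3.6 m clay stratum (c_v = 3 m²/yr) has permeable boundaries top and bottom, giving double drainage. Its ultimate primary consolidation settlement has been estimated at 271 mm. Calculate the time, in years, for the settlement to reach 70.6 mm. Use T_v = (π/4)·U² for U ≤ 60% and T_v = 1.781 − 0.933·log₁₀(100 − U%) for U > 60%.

t ≈ 0.0576 years

Drainage path length: H_d = H/2 = 1.8 m (double drainage).
U = S(t)/S_ult = 70.6/271 = 0.2605.
U ≤ 60%: T_v = (π/4)·U² = (π/4)×0.26052² = 0.053304.
t = T_v·H_d²/c_v = 0.053304×1.8²/3 = 0.05757 years.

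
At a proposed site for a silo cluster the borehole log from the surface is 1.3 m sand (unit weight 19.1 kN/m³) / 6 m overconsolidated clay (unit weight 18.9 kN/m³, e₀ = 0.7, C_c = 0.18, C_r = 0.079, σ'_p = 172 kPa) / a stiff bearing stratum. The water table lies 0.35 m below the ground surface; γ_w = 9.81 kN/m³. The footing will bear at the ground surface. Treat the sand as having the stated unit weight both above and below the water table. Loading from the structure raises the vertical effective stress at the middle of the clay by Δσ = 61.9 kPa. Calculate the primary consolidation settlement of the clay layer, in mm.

Mid-depth of clay below the ground surface: z = 1.3 + 6/2 = 4.3 m.
Total vertical stress at mid-clay: σ_v = 19.1×1.3 + 18.9×3 = 81.53 kPa.
Pore pressure: u = 9.81×(4.3 − 0.35) = 38.75 kPa.
Initial effective stress: σ'_0 = σ_v − u = 81.53 − 38.75 = 42.78 kPa.
Final effective stress: σ'_f = 42.78 + 61.9 = 104.68 kPa.
σ'_f = 104.68 ≤ σ'_p = 172 kPa, so the clay remains overconsolidated and only the recompression index applies:
S_c = C_r·H/(1+e₀)·log₁₀(σ'_f/σ'_0) = 0.079×6/1.7×log₁₀(104.68/42.78)
    = 0.27882 × 0.38862 = 0.1084 m

S_c ≈ 108 mm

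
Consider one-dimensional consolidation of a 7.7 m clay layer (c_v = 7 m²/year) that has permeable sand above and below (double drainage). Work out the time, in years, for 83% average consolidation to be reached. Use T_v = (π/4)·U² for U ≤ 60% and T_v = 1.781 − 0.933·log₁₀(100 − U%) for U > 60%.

Drainage path length: H_d = H/2 = 3.85 m (double drainage).
U > 60%: T_v = 1.781 − 0.933·log₁₀(100 − 83) = 0.63299.
t = T_v·H_d²/c_v = 0.63299×3.85²/7 = 1.34 years.

t ≈ 1.34 years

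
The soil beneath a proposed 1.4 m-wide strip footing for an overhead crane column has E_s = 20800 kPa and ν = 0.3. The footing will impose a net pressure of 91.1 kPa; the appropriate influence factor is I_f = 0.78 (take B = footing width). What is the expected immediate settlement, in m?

Immediate (elastic) settlement: S_e = q·B·(1−ν²)/E_s · I_f.
S_e = 91.1 × 1.4 × (1 − 0.3²) / 20800 × 0.78
    = 91.1 × 1.4 × 0.91 / 20800 × 0.78
    = 0.004352 m

S_e ≈ 0.00435 m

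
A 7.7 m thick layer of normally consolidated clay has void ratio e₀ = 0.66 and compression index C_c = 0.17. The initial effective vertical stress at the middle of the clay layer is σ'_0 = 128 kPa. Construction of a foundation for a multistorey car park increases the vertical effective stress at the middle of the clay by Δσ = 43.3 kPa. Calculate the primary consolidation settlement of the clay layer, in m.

S_c ≈ 0.0998 m

Final effective stress: σ'_f = σ'_0 + Δσ = 128 + 43.3 = 171.3 kPa.
Normally consolidated clay, so the full stress increment lies on the virgin compression line:
S_c = C_c·H/(1+e₀)·log₁₀(σ'_f/σ'_0) = 0.17×7.7/(1+0.66)×log₁₀(171.3/128)
    = 0.78855 × 0.12655 = 0.09979 m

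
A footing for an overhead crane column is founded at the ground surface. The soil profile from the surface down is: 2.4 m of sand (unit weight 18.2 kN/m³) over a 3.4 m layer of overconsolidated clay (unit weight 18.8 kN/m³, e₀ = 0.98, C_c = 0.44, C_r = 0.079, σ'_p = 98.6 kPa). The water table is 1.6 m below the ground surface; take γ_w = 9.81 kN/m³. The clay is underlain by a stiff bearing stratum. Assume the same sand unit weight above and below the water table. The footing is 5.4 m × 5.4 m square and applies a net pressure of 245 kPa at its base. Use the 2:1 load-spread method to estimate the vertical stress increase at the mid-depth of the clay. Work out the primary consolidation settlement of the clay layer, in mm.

Mid-depth of clay below the ground surface: z = 2.4 + 3.4/2 = 4.1 m.
Total vertical stress at mid-clay: σ_v = 18.2×2.4 + 18.8×1.7 = 75.64 kPa.
Pore pressure: u = 9.81×(4.1 − 1.6) = 24.525 kPa.
Initial effective stress: σ'_0 = σ_v − u = 75.64 − 24.525 = 51.115 kPa.
Stress increase at mid-clay by the 2:1 spreading method:
Δσ = qBL/((B+z)(L+z)) = 245×5.4×5.4/((5.4+4.1)(5.4+4.1)) = 79.16 kPa
Final effective stress: σ'_f = 51.115 + 79.16 = 130.28 kPa.
σ'_f = 130.28 > σ'_p = 98.6 kPa, so the stress path crosses the preconsolidation pressure — recompression up to σ'_p, then virgin compression beyond:
S_c = H/(1+e₀)·[C_r·log₁₀(σ'_p/σ'_0) + C_c·log₁₀(σ'_f/σ'_p)]
    = 3.4/1.98 × [0.079×log₁₀(98.6/51.115) + 0.44×log₁₀(130.28/98.6)]
    = 1.7172 × [0.022541 + 0.05324] = 0.1301 m

S_c ≈ 130 mm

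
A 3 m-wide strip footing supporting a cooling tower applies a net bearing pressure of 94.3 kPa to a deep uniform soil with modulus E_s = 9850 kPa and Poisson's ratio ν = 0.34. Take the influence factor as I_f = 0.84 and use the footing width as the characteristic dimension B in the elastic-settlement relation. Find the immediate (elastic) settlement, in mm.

S_e ≈ 21.3 mm

Immediate (elastic) settlement: S_e = q·B·(1−ν²)/E_s · I_f.
S_e = 94.3 × 3 × (1 − 0.34²) / 9850 × 0.84
    = 94.3 × 3 × 0.8844 / 9850 × 0.84
    = 0.02134 m = 21.34 mm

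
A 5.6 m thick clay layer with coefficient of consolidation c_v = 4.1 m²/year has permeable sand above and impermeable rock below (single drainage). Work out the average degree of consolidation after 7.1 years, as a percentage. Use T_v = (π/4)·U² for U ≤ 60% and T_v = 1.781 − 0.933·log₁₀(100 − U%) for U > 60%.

Drainage path length: H_d = H = 5.6 m (single drainage).
T_v = c_v·t/H_d² = 4.1×7.1/5.6² = 0.92825.
T_v = 0.92825 corresponds to the U > 60% branch:
U = 1 − 10^((1.781 − T_v)/0.933)/100 = 0.918

U ≈ 91.8 %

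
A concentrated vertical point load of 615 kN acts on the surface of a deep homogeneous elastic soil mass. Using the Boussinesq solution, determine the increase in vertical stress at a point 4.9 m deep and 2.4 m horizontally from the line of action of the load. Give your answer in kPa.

Δσ_z ≈ 7.14 kPa

Boussinesq vertical stress below a point load on an elastic half-space:
Δσ_z = 3P/(2πz²) · [1 + (r/z)²]^(−5/2)
r/z = 2.4/4.9 = 0.4898; [1+(r/z)²]^(−5/2) = 0.58416.
Δσ_z = 3×615/(2π×4.9²) × 0.58416 = 12.23 × 0.58416 = 7.144 kPa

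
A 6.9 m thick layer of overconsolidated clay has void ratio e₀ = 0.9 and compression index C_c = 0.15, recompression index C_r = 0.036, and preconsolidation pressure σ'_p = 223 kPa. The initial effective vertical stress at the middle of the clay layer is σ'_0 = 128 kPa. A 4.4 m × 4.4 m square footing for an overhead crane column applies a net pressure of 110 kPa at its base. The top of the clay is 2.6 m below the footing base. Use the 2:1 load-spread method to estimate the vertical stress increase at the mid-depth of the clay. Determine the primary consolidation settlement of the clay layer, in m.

S_c ≈ 0.00805 m

Mid-depth of clay below the footing base: z = 2.6 + 6.9/2 = 6.05 m.
Stress increase at mid-clay by the 2:1 spreading method:
Δσ = qBL/((B+z)(L+z)) = 110×4.4×4.4/((4.4+6.05)(4.4+6.05)) = 19.501 kPa
Final effective stress: σ'_f = 128 + 19.501 = 147.5 kPa.
σ'_f = 147.5 ≤ σ'_p = 223 kPa, so the clay remains overconsolidated and only the recompression index applies:
S_c = C_r·H/(1+e₀)·log₁₀(σ'_f/σ'_0) = 0.036×6.9/1.9×log₁₀(147.5/128)
    = 0.13074 × 0.061582 = 0.008051 m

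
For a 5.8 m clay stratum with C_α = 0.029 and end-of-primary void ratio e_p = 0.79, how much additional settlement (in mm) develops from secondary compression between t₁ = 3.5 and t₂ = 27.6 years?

S_s ≈ 84.3 mm

Secondary compression: S_s = C_α·H/(1+e_p)·log₁₀(t₂/t₁)
S_s = 0.029×5.8/(1+0.79)×log₁₀(27.6/3.5)
    = 0.09397 × 0.8968 = 0.08427 m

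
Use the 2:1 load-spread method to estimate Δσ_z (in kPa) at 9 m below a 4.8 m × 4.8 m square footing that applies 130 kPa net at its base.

Δσ_z ≈ 15.7 kPa

By the 2:1 method the load spreads at 1 horizontal : 2 vertical, so at depth z the loaded area has grown by z in each plan dimension:
Δσ = qBL/((B+z)(L+z)) = 130×4.8×4.8/((4.8+9)(4.8+9)) = 15.728 kPa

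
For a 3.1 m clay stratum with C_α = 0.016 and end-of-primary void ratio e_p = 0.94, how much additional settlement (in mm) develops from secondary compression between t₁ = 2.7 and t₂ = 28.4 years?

S_s ≈ 26.1 mm

Secondary compression: S_s = C_α·H/(1+e_p)·log₁₀(t₂/t₁)
S_s = 0.016×3.1/(1+0.94)×log₁₀(28.4/2.7)
    = 0.02557 × 1.022 = 0.02613 m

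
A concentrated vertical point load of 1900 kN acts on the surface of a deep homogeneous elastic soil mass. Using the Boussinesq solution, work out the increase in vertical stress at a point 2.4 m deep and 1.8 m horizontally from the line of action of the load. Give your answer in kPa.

Boussinesq vertical stress below a point load on an elastic half-space:
Δσ_z = 3P/(2πz²) · [1 + (r/z)²]^(−5/2)
r/z = 1.8/2.4 = 0.75; [1+(r/z)²]^(−5/2) = 0.32768.
Δσ_z = 3×1900/(2π×2.4²) × 0.32768 = 157.5 × 0.32768 = 51.61 kPa

Δσ_z ≈ 51.6 kPa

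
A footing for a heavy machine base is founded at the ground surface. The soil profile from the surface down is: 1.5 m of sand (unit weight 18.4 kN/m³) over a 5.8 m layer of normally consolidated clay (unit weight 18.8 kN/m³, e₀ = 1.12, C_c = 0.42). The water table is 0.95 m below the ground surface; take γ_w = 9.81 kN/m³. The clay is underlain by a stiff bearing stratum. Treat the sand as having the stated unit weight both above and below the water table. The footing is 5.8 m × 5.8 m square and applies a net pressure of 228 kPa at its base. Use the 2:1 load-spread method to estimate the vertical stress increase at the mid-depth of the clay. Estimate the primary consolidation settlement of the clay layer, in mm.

Mid-depth of clay below the ground surface: z = 1.5 + 5.8/2 = 4.4 m.
Total vertical stress at mid-clay: σ_v = 18.4×1.5 + 18.8×2.9 = 82.12 kPa.
Pore pressure: u = 9.81×(4.4 − 0.95) = 33.845 kPa.
Initial effective stress: σ'_0 = σ_v − u = 82.12 − 33.845 = 48.275 kPa.
Stress increase at mid-clay by the 2:1 spreading method:
Δσ = qBL/((B+z)(L+z)) = 228×5.8×5.8/((5.8+4.4)(5.8+4.4)) = 73.721 kPa
Final effective stress: σ'_f = σ'_0 + Δσ = 48.275 + 73.721 = 122 kPa.
Normally consolidated clay, so the full stress increment lies on the virgin compression line:
S_c = C_c·H/(1+e₀)·log₁₀(σ'_f/σ'_0) = 0.42×5.8/(1+1.12)×log₁₀(122/48.275)
    = 1.1491 × 0.40264 = 0.4627 m

S_c ≈ 463 mm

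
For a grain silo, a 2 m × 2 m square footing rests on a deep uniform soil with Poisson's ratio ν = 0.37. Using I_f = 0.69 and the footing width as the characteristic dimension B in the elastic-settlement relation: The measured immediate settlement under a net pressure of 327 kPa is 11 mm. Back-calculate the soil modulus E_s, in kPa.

E_s ≈ 35400 kPa

S_e = q·B·(1−ν²)/E_s · I_f  ⇒  E_s = q·B·(1−ν²)·I_f / S_e.
E_s = 327 × 2 × 0.8631 × 0.69 / 0.011 = 35410 kPa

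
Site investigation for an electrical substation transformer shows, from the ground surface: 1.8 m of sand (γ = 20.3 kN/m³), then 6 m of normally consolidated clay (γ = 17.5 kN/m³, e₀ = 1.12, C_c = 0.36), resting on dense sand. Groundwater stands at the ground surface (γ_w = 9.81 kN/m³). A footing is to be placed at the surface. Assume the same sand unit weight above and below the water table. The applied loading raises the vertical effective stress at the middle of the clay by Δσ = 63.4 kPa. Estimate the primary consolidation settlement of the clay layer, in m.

S_c ≈ 0.407 m

Mid-depth of clay below the ground surface: z = 1.8 + 6/2 = 4.8 m.
Total vertical stress at mid-clay: σ_v = 20.3×1.8 + 17.5×3 = 89.04 kPa.
Pore pressure: u = 9.81×(4.8 − 0) = 47.088 kPa.
Initial effective stress: σ'_0 = σ_v − u = 89.04 − 47.088 = 41.952 kPa.
Final effective stress: σ'_f = σ'_0 + Δσ = 41.952 + 63.4 = 105.35 kPa.
Normally consolidated clay, so the full stress increment lies on the virgin compression line:
S_c = C_c·H/(1+e₀)·log₁₀(σ'_f/σ'_0) = 0.36×6/(1+1.12)×log₁₀(105.35/41.952)
    = 1.0189 × 0.39988 = 0.4074 m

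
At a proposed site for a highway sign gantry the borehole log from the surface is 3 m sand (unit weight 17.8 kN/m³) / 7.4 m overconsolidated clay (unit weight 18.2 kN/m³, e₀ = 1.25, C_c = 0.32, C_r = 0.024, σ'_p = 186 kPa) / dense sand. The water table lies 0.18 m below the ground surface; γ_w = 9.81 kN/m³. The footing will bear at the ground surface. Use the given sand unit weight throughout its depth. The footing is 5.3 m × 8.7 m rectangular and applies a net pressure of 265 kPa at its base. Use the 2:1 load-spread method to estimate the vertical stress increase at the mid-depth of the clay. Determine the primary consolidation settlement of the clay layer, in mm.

S_c ≈ 26.5 mm

Mid-depth of clay below the ground surface: z = 3 + 7.4/2 = 6.7 m.
Total vertical stress at mid-clay: σ_v = 17.8×3 + 18.2×3.7 = 120.74 kPa.
Pore pressure: u = 9.81×(6.7 − 0.18) = 63.961 kPa.
Initial effective stress: σ'_0 = σ_v − u = 120.74 − 63.961 = 56.779 kPa.
Stress increase at mid-clay by the 2:1 spreading method:
Δσ = qBL/((B+z)(L+z)) = 265×5.3×8.7/((5.3+6.7)(8.7+6.7)) = 66.121 kPa
Final effective stress: σ'_f = 56.779 + 66.121 = 122.9 kPa.
σ'_f = 122.9 ≤ σ'_p = 186 kPa, so the clay remains overconsolidated and only the recompression index applies:
S_c = C_r·H/(1+e₀)·log₁₀(σ'_f/σ'_0) = 0.024×7.4/2.25×log₁₀(122.9/56.779)
    = 0.078934 × 0.33536 = 0.02647 m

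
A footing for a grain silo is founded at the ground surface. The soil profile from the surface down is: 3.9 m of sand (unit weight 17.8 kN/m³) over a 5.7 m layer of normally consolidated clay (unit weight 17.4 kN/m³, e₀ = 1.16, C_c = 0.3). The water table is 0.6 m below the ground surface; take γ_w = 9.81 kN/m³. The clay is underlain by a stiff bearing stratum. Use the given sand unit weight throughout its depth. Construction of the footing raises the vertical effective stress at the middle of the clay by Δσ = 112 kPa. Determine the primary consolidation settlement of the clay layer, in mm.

S_c ≈ 367 mm

Mid-depth of clay below the ground surface: z = 3.9 + 5.7/2 = 6.75 m.
Total vertical stress at mid-clay: σ_v = 17.8×3.9 + 17.4×2.85 = 119.01 kPa.
Pore pressure: u = 9.81×(6.75 − 0.6) = 60.332 kPa.
Initial effective stress: σ'_0 = σ_v − u = 119.01 − 60.332 = 58.678 kPa.
Final effective stress: σ'_f = σ'_0 + Δσ = 58.678 + 112 = 170.68 kPa.
Normally consolidated clay, so the full stress increment lies on the virgin compression line:
S_c = C_c·H/(1+e₀)·log₁₀(σ'_f/σ'_0) = 0.3×5.7/(1+1.16)×log₁₀(170.68/58.678)
    = 0.79167 × 0.46371 = 0.3671 m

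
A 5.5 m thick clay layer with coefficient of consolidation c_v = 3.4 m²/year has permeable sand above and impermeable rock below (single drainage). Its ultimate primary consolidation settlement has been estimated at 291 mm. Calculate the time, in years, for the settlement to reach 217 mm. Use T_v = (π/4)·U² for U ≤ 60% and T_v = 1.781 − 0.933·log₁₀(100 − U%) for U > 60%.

t ≈ 4.18 years

Drainage path length: H_d = H = 5.5 m (single drainage).
U = S(t)/S_ult = 217/291 = 0.7457.
U > 60%: T_v = 1.781 − 0.933·log₁₀(100 − 74.57) = 0.46982.
t = T_v·H_d²/c_v = 0.46982×5.5²/3.4 = 4.18 years.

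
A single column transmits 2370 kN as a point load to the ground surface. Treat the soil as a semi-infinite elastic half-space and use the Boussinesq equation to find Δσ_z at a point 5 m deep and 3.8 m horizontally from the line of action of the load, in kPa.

Δσ_z ≈ 14.5 kPa

Boussinesq vertical stress below a point load on an elastic half-space:
Δσ_z = 3P/(2πz²) · [1 + (r/z)²]^(−5/2)
r/z = 3.8/5 = 0.76; [1+(r/z)²]^(−5/2) = 0.3199.
Δσ_z = 3×2370/(2π×5²) × 0.3199 = 45.264 × 0.3199 = 14.48 kPa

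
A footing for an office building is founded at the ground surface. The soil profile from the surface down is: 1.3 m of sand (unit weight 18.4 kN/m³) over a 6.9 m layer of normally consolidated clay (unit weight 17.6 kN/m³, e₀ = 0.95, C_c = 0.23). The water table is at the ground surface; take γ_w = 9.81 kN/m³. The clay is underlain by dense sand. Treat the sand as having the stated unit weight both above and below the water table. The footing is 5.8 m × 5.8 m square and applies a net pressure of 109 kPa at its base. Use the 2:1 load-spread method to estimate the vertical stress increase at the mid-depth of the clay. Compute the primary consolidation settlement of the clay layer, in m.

S_c ≈ 0.22 m

Mid-depth of clay below the ground surface: z = 1.3 + 6.9/2 = 4.75 m.
Total vertical stress at mid-clay: σ_v = 18.4×1.3 + 17.6×3.45 = 84.64 kPa.
Pore pressure: u = 9.81×(4.75 − 0) = 46.598 kPa.
Initial effective stress: σ'_0 = σ_v − u = 84.64 − 46.598 = 38.042 kPa.
Stress increase at mid-clay by the 2:1 spreading method:
Δσ = qBL/((B+z)(L+z)) = 109×5.8×5.8/((5.8+4.75)(5.8+4.75)) = 32.944 kPa
Final effective stress: σ'_f = σ'_0 + Δσ = 38.042 + 32.944 = 70.986 kPa.
Normally consolidated clay, so the full stress increment lies on the virgin compression line:
S_c = C_c·H/(1+e₀)·log₁₀(σ'_f/σ'_0) = 0.23×6.9/(1+0.95)×log₁₀(70.986/38.042)
    = 0.81385 × 0.27091 = 0.2205 m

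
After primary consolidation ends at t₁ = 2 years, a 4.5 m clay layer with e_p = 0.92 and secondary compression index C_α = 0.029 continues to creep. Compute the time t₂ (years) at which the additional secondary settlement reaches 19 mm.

S_s = C_α·H/(1+e_p)·log₁₀(t₂/t₁) ⇒ log₁₀(t₂/t₁) = S_s·(1+e_p)/(C_α·H).
log₁₀(t₂/t₁) = 0.019 × (1+0.92) / (0.029×4.5) = 0.2795
t₂ = t₁ × 10^0.2795 = 2 × 1.903 = 3.807 years

t₂ ≈ 3.81 years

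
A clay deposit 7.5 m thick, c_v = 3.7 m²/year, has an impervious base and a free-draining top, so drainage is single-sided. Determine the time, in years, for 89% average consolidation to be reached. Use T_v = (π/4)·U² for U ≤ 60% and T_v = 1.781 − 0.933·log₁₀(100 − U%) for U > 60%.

t ≈ 12.3 years

Drainage path length: H_d = H = 7.5 m (single drainage).
U > 60%: T_v = 1.781 − 0.933·log₁₀(100 − 89) = 0.80938.
t = T_v·H_d²/c_v = 0.80938×7.5²/3.7 = 12.3 years.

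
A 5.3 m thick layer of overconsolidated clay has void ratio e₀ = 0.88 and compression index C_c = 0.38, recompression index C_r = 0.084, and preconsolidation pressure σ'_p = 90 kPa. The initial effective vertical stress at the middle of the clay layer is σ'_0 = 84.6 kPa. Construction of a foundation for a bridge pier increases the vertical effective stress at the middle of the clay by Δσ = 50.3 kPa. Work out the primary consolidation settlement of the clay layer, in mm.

Final effective stress: σ'_f = 84.6 + 50.3 = 134.9 kPa.
σ'_f = 134.9 > σ'_p = 90 kPa, so the stress path crosses the preconsolidation pressure — recompression up to σ'_p, then virgin compression beyond:
S_c = H/(1+e₀)·[C_r·log₁₀(σ'_p/σ'_0) + C_c·log₁₀(σ'_f/σ'_p)]
    = 5.3/1.88 × [0.084×log₁₀(90/84.6) + 0.38×log₁₀(134.9/90)]
    = 2.8191 × [0.0022573 + 0.066792] = 0.1947 m

S_c ≈ 195 mm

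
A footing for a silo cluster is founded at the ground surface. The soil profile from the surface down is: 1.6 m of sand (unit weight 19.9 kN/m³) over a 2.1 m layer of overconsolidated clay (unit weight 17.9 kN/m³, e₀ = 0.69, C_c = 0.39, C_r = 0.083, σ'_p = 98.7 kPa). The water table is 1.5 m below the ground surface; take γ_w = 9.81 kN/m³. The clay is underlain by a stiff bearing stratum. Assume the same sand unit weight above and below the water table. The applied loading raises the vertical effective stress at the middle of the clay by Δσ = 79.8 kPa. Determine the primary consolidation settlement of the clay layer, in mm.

S_c ≈ 80.8 mm

Mid-depth of clay below the ground surface: z = 1.6 + 2.1/2 = 2.65 m.
Total vertical stress at mid-clay: σ_v = 19.9×1.6 + 17.9×1.05 = 50.635 kPa.
Pore pressure: u = 9.81×(2.65 − 1.5) = 11.281 kPa.
Initial effective stress: σ'_0 = σ_v − u = 50.635 − 11.281 = 39.354 kPa.
Final effective stress: σ'_f = 39.354 + 79.8 = 119.15 kPa.
σ'_f = 119.15 > σ'_p = 98.7 kPa, so the stress path crosses the preconsolidation pressure — recompression up to σ'_p, then virgin compression beyond:
S_c = H/(1+e₀)·[C_r·log₁₀(σ'_p/σ'_0) + C_c·log₁₀(σ'_f/σ'_p)]
    = 2.1/1.69 × [0.083×log₁₀(98.7/39.354) + 0.39×log₁₀(119.15/98.7)]
    = 1.2426 × [0.033144 + 0.031893] = 0.08081 m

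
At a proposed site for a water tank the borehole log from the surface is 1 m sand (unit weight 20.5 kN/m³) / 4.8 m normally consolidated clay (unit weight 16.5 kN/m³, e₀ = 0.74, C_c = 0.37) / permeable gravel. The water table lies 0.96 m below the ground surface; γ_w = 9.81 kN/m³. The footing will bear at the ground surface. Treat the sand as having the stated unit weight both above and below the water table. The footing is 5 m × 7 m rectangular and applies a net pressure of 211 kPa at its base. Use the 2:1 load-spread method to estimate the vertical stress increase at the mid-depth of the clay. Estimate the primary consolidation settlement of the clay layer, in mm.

Mid-depth of clay below the ground surface: z = 1 + 4.8/2 = 3.4 m.
Total vertical stress at mid-clay: σ_v = 20.5×1 + 16.5×2.4 = 60.1 kPa.
Pore pressure: u = 9.81×(3.4 − 0.96) = 23.936 kPa.
Initial effective stress: σ'_0 = σ_v − u = 60.1 − 23.936 = 36.164 kPa.
Stress increase at mid-clay by the 2:1 spreading method:
Δσ = qBL/((B+z)(L+z)) = 211×5×7/((5+3.4)(7+3.4)) = 84.535 kPa
Final effective stress: σ'_f = σ'_0 + Δσ = 36.164 + 84.535 = 120.7 kPa.
Normally consolidated clay, so the full stress increment lies on the virgin compression line:
S_c = C_c·H/(1+e₀)·log₁₀(σ'_f/σ'_0) = 0.37×4.8/(1+0.74)×log₁₀(120.7/36.164)
    = 1.0207 × 0.52343 = 0.5343 m

S_c ≈ 534 mm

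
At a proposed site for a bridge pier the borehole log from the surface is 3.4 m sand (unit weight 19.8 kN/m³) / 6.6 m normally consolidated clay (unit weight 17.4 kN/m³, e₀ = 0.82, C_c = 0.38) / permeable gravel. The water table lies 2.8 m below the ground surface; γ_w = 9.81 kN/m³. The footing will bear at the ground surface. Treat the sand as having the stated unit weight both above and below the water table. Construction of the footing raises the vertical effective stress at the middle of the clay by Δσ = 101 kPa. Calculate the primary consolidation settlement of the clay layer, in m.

Mid-depth of clay below the ground surface: z = 3.4 + 6.6/2 = 6.7 m.
Total vertical stress at mid-clay: σ_v = 19.8×3.4 + 17.4×3.3 = 124.74 kPa.
Pore pressure: u = 9.81×(6.7 − 2.8) = 38.259 kPa.
Initial effective stress: σ'_0 = σ_v − u = 124.74 − 38.259 = 86.481 kPa.
Final effective stress: σ'_f = σ'_0 + Δσ = 86.481 + 101 = 187.48 kPa.
Normally consolidated clay, so the full stress increment lies on the virgin compression line:
S_c = C_c·H/(1+e₀)·log₁₀(σ'_f/σ'_0) = 0.38×6.6/(1+0.82)×log₁₀(187.48/86.481)
    = 1.378 × 0.33603 = 0.463 m

S_c ≈ 0.463 m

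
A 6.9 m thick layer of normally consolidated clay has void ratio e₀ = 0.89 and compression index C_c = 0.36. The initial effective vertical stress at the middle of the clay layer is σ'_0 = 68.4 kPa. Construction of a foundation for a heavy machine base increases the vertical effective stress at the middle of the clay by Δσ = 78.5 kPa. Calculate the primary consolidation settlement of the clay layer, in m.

Final effective stress: σ'_f = σ'_0 + Δσ = 68.4 + 78.5 = 146.9 kPa.
Normally consolidated clay, so the full stress increment lies on the virgin compression line:
S_c = C_c·H/(1+e₀)·log₁₀(σ'_f/σ'_0) = 0.36×6.9/(1+0.89)×log₁₀(146.9/68.4)
    = 1.3143 × 0.33197 = 0.4363 m

S_c ≈ 0.436 m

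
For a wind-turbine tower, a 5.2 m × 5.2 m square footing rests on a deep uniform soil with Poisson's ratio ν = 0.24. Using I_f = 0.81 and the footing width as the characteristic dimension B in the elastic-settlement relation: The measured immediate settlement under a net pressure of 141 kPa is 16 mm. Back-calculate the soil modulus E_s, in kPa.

E_s ≈ 35000 kPa

S_e = q·B·(1−ν²)/E_s · I_f  ⇒  E_s = q·B·(1−ν²)·I_f / S_e.
E_s = 141 × 5.2 × 0.9424 × 0.81 / 0.016 = 34980 kPa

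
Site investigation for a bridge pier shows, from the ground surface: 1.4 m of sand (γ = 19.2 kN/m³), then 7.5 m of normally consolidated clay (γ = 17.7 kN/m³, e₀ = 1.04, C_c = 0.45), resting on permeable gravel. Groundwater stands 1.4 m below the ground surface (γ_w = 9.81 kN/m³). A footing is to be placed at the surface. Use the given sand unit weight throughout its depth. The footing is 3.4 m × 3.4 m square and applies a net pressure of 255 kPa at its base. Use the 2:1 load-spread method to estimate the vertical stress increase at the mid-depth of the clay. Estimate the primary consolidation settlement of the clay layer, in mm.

Mid-depth of clay below the ground surface: z = 1.4 + 7.5/2 = 5.15 m.
Total vertical stress at mid-clay: σ_v = 19.2×1.4 + 17.7×3.75 = 93.255 kPa.
Pore pressure: u = 9.81×(5.15 − 1.4) = 36.788 kPa.
Initial effective stress: σ'_0 = σ_v − u = 93.255 − 36.788 = 56.467 kPa.
Stress increase at mid-clay by the 2:1 spreading method:
Δσ = qBL/((B+z)(L+z)) = 255×3.4×3.4/((3.4+5.15)(3.4+5.15)) = 40.324 kPa
Final effective stress: σ'_f = σ'_0 + Δσ = 56.467 + 40.324 = 96.791 kPa.
Normally consolidated clay, so the full stress increment lies on the virgin compression line:
S_c = C_c·H/(1+e₀)·log₁₀(σ'_f/σ'_0) = 0.45×7.5/(1+1.04)×log₁₀(96.791/56.467)
    = 1.6544 × 0.23404 = 0.3872 m

S_c ≈ 387 mm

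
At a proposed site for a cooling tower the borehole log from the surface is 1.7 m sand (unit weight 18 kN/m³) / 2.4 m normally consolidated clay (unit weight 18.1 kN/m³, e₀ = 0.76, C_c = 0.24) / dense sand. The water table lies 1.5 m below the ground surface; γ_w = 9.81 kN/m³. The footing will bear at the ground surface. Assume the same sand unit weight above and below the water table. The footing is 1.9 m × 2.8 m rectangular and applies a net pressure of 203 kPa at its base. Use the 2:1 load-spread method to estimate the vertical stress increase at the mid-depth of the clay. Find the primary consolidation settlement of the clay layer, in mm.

Mid-depth of clay below the ground surface: z = 1.7 + 2.4/2 = 2.9 m.
Total vertical stress at mid-clay: σ_v = 18×1.7 + 18.1×1.2 = 52.32 kPa.
Pore pressure: u = 9.81×(2.9 − 1.5) = 13.734 kPa.
Initial effective stress: σ'_0 = σ_v − u = 52.32 − 13.734 = 38.586 kPa.
Stress increase at mid-clay by the 2:1 spreading method:
Δσ = qBL/((B+z)(L+z)) = 203×1.9×2.8/((1.9+2.9)(2.8+2.9)) = 39.472 kPa
Final effective stress: σ'_f = σ'_0 + Δσ = 38.586 + 39.472 = 78.058 kPa.
Normally consolidated clay, so the full stress increment lies on the virgin compression line:
S_c = C_c·H/(1+e₀)·log₁₀(σ'_f/σ'_0) = 0.24×2.4/(1+0.76)×log₁₀(78.058/38.586)
    = 0.32727 × 0.30599 = 0.1001 m

S_c ≈ 100 mm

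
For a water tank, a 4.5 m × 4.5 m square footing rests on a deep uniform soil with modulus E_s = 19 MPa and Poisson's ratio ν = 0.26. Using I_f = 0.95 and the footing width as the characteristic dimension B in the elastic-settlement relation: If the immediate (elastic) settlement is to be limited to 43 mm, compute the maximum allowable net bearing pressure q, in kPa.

E_s = 19 MPa = 19000 kPa.
S_e = q·B·(1−ν²)/E_s · I_f  ⇒  q = S_e·E_s / (B·(1−ν²)·I_f).
q = 0.043 × 19000 / (4.5 × 0.9324 × 0.95) = 205 kPa

q ≈ 205 kPa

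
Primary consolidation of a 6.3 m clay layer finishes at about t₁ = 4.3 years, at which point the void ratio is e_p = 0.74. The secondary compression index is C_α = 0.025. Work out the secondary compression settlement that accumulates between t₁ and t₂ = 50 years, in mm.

S_s ≈ 96.4 mm

Secondary compression: S_s = C_α·H/(1+e_p)·log₁₀(t₂/t₁)
S_s = 0.025×6.3/(1+0.74)×log₁₀(50/4.3)
    = 0.09052 × 1.066 = 0.09645 m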